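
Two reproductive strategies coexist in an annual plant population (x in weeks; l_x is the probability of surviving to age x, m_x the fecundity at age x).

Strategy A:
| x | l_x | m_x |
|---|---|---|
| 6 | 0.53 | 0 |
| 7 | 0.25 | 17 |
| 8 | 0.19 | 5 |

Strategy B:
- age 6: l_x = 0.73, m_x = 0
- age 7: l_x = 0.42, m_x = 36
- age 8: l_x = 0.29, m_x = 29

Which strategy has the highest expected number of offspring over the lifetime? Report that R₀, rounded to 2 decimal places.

23.53

Strategy A: R₀ = 0.53×0 + 0.25×17 + 0.19×5 = 5.2000
Strategy B: R₀ = 0.73×0 + 0.42×36 + 0.29×29 = 23.5300
Highest R₀: strategy B with 23.5300.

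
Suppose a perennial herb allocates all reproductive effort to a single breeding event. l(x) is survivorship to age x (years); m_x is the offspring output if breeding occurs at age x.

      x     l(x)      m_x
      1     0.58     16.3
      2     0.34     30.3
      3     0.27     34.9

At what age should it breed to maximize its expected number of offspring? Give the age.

Expected offspring if breeding at age x = l(x) × m_x:
  age 1: 0.58 × 16.3 = 9.454
  age 2: 0.34 × 30.3 = 10.302
  age 3: 0.27 × 34.9 = 9.423
Maximum at age 2 (10.302).

2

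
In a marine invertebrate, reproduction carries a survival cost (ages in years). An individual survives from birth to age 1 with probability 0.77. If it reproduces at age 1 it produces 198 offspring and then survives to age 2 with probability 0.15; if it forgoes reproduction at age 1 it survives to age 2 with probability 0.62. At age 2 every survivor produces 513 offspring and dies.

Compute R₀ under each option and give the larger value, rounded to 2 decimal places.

244.91

breed at age 1: R₀ = 0.77 × (198 + 0.15 × 513) = 0.77 × 274.9500 = 211.7115
delay to age 2: R₀ = 0.77 × (0.62 × 513) = 0.77 × 318.0600 = 244.9062
Higher: delay to age 2 (244.9062).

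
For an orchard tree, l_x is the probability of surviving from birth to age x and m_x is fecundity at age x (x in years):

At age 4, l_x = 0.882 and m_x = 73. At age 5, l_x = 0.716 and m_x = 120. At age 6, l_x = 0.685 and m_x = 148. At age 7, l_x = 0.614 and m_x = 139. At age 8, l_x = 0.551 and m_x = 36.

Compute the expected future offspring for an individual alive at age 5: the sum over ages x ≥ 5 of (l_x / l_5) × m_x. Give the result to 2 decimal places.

408.49

l_5 = 0.716. Conditional survival from age 5 to x is l_x / l_5.
  x=5: (0.716/0.716) × 120 = 120.0000
  x=6: (0.685/0.716) × 148 = 141.5922
  x=7: (0.614/0.716) × 139 = 119.1983
  x=8: (0.551/0.716) × 36 = 27.7039
Sum = 120.0000 + 141.5922 + 119.1983 + 27.7039 = 408.4944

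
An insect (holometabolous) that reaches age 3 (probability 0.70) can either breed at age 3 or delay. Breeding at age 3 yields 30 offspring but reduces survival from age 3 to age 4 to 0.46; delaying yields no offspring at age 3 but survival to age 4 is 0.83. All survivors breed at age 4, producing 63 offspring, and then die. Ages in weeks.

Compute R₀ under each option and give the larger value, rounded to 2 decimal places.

breed at age 3: R₀ = 0.70 × (30 + 0.46 × 63) = 0.70 × 58.9800 = 41.2860
delay to age 4: R₀ = 0.70 × (0.83 × 63) = 0.70 × 52.2900 = 36.6030
Higher: breed at age 3 (41.2860).

41.29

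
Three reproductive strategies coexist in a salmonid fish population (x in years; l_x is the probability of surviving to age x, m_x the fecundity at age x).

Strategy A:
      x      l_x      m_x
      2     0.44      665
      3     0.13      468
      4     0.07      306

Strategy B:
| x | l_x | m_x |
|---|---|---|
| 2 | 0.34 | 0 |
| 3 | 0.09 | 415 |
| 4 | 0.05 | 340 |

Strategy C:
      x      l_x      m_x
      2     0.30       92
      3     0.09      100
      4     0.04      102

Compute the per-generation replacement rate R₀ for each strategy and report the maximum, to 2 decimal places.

Strategy A: R₀ = 0.44×665 + 0.13×468 + 0.07×306 = 374.8600
Strategy B: R₀ = 0.34×0 + 0.09×415 + 0.05×340 = 54.3500
Strategy C: R₀ = 0.30×92 + 0.09×100 + 0.04×102 = 40.6800
Highest R₀: strategy A with 374.8600.

374.86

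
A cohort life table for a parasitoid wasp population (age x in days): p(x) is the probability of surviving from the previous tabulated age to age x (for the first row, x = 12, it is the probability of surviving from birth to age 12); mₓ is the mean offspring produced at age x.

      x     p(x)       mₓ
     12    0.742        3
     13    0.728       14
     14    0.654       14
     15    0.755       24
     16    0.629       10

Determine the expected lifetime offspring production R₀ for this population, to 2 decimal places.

Survivorship from birth: l_x = p_12·p_13·…·p_x.
  l_12 = 0.74200
  l_13 = 0.54018
  l_14 = 0.35328
  l_15 = 0.26672
  l_16 = 0.16777
R₀ = Σ l_x mₓ:
  age 12: 0.74200 × 3 = 2.2260
  age 13: 0.54018 × 14 = 7.5625
  age 14: 0.35328 × 14 = 4.9459
  age 15: 0.26672 × 24 = 6.4013
  age 16: 0.16777 × 10 = 1.6777
R₀ = 2.2260 + 7.5625 + 4.9459 + 6.4013 + 1.6777 = 22.8134

22.81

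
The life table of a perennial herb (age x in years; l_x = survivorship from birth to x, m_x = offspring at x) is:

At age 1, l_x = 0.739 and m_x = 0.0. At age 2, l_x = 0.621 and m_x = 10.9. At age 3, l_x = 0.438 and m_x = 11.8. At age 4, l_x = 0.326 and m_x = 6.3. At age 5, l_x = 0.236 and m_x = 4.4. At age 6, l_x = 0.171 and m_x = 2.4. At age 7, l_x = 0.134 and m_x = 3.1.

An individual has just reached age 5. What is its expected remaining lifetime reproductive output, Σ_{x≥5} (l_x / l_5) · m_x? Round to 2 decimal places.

7.90

l_5 = 0.236. Conditional survival from age 5 to x is l_x / l_5.
  x=5: (0.236/0.236) × 4.4 = 4.4000
  x=6: (0.171/0.236) × 2.4 = 1.7390
  x=7: (0.134/0.236) × 3.1 = 1.7602
Sum = 4.4000 + 1.7390 + 1.7602 = 7.8992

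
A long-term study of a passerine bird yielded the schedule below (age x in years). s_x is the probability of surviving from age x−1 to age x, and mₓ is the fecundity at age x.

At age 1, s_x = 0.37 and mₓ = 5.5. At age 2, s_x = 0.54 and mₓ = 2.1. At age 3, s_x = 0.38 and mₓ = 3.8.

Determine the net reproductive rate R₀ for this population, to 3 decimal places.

2.743

Survivorship from birth: l_x = s_1·s_2·…·s_x.
  l_1 = 0.37000
  l_2 = 0.19980
  l_3 = 0.07592
R₀ = Σ l_x mₓ:
  age 1: 0.37000 × 5.5 = 2.0350
  age 2: 0.19980 × 2.1 = 0.4196
  age 3: 0.07592 × 3.8 = 0.2885
R₀ = 2.0350 + 0.4196 + 0.2885 = 2.7431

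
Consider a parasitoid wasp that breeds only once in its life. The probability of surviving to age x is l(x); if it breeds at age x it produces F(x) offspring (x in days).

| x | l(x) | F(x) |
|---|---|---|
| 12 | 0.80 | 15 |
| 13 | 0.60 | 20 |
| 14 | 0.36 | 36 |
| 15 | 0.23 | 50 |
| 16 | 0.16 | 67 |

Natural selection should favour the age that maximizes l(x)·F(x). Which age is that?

Expected offspring if breeding at age x = l(x) × F(x):
  age 12: 0.80 × 15 = 12.000
  age 13: 0.60 × 20 = 12.000
  age 14: 0.36 × 36 = 12.960
  age 15: 0.23 × 50 = 11.500
  age 16: 0.16 × 67 = 10.720
Maximum at age 14 (12.960).

14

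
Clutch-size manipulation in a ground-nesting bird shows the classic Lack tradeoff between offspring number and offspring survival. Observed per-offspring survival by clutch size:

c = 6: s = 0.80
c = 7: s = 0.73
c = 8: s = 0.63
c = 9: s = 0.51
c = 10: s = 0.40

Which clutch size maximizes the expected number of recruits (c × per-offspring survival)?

7

Expected recruits = c × s(c):
  c=6: 6 × 0.80 = 4.800
  c=7: 7 × 0.73 = 5.110
  c=8: 8 × 0.63 = 5.040
  c=9: 9 × 0.51 = 4.590
  c=10: 10 × 0.40 = 4.000
Maximum at c = 7 (5.110 recruits).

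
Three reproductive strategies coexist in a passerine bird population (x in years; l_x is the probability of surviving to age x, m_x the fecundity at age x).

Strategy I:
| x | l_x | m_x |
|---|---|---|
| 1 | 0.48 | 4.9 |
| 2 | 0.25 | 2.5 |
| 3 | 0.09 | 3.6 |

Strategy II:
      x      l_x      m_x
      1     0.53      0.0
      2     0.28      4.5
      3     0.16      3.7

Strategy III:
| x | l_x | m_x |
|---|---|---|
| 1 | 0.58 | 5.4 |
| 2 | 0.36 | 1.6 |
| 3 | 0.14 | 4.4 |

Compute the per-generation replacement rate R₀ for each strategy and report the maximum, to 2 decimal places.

4.32

Strategy I: R₀ = 0.48×4.9 + 0.25×2.5 + 0.09×3.6 = 3.3010
Strategy II: R₀ = 0.53×0.0 + 0.28×4.5 + 0.16×3.7 = 1.8520
Strategy III: R₀ = 0.58×5.4 + 0.36×1.6 + 0.14×4.4 = 4.3240
Highest R₀: strategy III with 4.3240.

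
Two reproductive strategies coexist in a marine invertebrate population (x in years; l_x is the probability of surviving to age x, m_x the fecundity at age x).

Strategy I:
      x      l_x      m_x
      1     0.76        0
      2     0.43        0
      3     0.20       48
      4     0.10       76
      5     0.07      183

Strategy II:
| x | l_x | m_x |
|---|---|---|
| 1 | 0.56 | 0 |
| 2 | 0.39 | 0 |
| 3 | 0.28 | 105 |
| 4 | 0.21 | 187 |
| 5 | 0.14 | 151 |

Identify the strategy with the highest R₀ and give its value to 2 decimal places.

89.81

Strategy I: R₀ = 0.76×0 + 0.43×0 + 0.20×48 + 0.10×76 + 0.07×183 = 30.0100
Strategy II: R₀ = 0.56×0 + 0.39×0 + 0.28×105 + 0.21×187 + 0.14×151 = 89.8100
Highest R₀: strategy II with 89.8100.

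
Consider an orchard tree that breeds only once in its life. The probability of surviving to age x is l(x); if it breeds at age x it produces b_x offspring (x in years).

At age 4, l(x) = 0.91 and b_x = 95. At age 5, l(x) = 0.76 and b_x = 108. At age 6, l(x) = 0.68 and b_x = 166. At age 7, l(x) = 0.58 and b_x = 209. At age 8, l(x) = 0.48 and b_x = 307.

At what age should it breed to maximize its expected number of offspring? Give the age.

8

Expected offspring if breeding at age x = l(x) × b_x:
  age 4: 0.91 × 95 = 86.450
  age 5: 0.76 × 108 = 82.080
  age 6: 0.68 × 166 = 112.880
  age 7: 0.58 × 209 = 121.220
  age 8: 0.48 × 307 = 147.360
Maximum at age 8 (147.360).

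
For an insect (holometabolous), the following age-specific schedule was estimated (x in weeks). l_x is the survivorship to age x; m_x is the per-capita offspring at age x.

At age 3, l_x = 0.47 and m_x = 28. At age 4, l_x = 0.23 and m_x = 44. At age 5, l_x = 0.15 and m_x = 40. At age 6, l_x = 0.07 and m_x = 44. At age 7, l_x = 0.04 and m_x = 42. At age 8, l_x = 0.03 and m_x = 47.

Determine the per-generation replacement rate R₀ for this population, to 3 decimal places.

R₀ = Σ l_x m_x:
  age 3: 0.47 × 28 = 13.1600
  age 4: 0.23 × 44 = 10.1200
  age 5: 0.15 × 40 = 6.0000
  age 6: 0.07 × 44 = 3.0800
  age 7: 0.04 × 42 = 1.6800
  age 8: 0.03 × 47 = 1.4100
R₀ = 13.1600 + 10.1200 + 6.0000 + 3.0800 + 1.6800 + 1.4100 = 35.4500

35.450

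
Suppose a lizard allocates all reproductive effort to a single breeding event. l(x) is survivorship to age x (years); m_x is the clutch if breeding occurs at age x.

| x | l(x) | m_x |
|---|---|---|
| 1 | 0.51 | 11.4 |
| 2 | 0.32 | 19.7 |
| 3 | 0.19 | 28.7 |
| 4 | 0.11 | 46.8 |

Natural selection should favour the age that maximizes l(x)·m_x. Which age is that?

2

Expected offspring if breeding at age x = l(x) × m_x:
  age 1: 0.51 × 11.4 = 5.814
  age 2: 0.32 × 19.7 = 6.304
  age 3: 0.19 × 28.7 = 5.453
  age 4: 0.11 × 46.8 = 5.148
Maximum at age 2 (6.304).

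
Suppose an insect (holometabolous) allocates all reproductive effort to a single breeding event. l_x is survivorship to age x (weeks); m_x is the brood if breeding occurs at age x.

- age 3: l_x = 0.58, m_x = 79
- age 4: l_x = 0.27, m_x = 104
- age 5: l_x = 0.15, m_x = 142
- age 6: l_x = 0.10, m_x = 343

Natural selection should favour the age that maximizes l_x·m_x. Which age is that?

Expected offspring if breeding at age x = l_x × m_x:
  age 3: 0.58 × 79 = 45.820
  age 4: 0.27 × 104 = 28.080
  age 5: 0.15 × 142 = 21.300
  age 6: 0.10 × 343 = 34.300
Maximum at age 3 (45.820).

3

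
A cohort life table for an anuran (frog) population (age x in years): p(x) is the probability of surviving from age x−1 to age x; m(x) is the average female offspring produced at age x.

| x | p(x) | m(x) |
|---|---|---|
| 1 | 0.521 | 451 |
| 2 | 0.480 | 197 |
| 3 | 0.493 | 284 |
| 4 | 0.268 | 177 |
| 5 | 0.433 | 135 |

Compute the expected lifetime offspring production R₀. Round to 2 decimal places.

Survivorship from birth: l_x = p_1·p_2·…·p_x.
  l_1 = 0.52100
  l_2 = 0.25008
  l_3 = 0.12329
  l_4 = 0.03304
  l_5 = 0.01431
R₀ = Σ l_x m(x):
  age 1: 0.52100 × 451 = 234.9710
  age 2: 0.25008 × 197 = 49.2658
  age 3: 0.12329 × 284 = 35.0144
  age 4: 0.03304 × 177 = 5.8481
  age 5: 0.01431 × 135 = 1.9319
R₀ = 234.9710 + 49.2658 + 35.0144 + 5.8481 + 1.9319 = 327.0310

327.03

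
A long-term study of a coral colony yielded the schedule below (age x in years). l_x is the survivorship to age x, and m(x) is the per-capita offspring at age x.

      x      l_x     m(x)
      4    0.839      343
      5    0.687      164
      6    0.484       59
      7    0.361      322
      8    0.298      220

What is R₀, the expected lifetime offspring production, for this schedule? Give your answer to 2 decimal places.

R₀ = Σ l_x m(x):
  age 4: 0.839 × 343 = 287.7770
  age 5: 0.687 × 164 = 112.6680
  age 6: 0.484 × 59 = 28.5560
  age 7: 0.361 × 322 = 116.2420
  age 8: 0.298 × 220 = 65.5600
R₀ = 287.7770 + 112.6680 + 28.5560 + 116.2420 + 65.5600 = 610.8030

610.80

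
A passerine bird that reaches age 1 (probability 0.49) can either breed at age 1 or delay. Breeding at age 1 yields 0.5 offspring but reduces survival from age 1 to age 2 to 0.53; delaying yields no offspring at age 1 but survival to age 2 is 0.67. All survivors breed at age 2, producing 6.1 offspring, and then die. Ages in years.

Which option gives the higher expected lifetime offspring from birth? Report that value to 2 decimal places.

breed at age 1: R₀ = 0.49 × (0.5 + 0.53 × 6.1) = 0.49 × 3.7330 = 1.8292
delay to age 2: R₀ = 0.49 × (0.67 × 6.1) = 0.49 × 4.0870 = 2.0026
Higher: delay to age 2 (2.0026).

2.00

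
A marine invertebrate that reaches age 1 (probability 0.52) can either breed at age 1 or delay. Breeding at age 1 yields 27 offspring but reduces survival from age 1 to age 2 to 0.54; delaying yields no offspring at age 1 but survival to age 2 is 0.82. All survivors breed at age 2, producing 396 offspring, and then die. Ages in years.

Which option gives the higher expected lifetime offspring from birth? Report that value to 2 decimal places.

168.85

breed at age 1: R₀ = 0.52 × (27 + 0.54 × 396) = 0.52 × 240.8400 = 125.2368
delay to age 2: R₀ = 0.52 × (0.82 × 396) = 0.52 × 324.7200 = 168.8544
Higher: delay to age 2 (168.8544).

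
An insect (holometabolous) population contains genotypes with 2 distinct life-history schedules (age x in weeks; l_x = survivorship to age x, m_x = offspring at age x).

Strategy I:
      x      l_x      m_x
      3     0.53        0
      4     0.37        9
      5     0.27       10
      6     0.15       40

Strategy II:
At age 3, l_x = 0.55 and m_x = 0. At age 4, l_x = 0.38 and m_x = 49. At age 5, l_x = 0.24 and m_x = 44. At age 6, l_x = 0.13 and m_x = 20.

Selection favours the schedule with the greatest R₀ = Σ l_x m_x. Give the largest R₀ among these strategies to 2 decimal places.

Strategy I: R₀ = 0.53×0 + 0.37×9 + 0.27×10 + 0.15×40 = 12.0300
Strategy II: R₀ = 0.55×0 + 0.38×49 + 0.24×44 + 0.13×20 = 31.7800
Highest R₀: strategy II with 31.7800.

31.78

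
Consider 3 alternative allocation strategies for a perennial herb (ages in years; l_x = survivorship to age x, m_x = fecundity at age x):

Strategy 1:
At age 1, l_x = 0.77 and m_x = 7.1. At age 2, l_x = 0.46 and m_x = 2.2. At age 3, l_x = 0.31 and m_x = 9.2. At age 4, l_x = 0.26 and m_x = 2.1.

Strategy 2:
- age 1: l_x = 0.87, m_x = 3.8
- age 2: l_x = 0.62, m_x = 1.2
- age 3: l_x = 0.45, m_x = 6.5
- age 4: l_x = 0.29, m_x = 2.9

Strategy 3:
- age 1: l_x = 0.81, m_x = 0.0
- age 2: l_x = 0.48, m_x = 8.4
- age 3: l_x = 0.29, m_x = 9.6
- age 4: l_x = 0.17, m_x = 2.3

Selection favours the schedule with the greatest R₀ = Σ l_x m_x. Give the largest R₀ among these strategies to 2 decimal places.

Strategy 1: R₀ = 0.77×7.1 + 0.46×2.2 + 0.31×9.2 + 0.26×2.1 = 9.8770
Strategy 2: R₀ = 0.87×3.8 + 0.62×1.2 + 0.45×6.5 + 0.29×2.9 = 7.8160
Strategy 3: R₀ = 0.81×0.0 + 0.48×8.4 + 0.29×9.6 + 0.17×2.3 = 7.2070
Highest R₀: strategy 1 with 9.8770.

9.88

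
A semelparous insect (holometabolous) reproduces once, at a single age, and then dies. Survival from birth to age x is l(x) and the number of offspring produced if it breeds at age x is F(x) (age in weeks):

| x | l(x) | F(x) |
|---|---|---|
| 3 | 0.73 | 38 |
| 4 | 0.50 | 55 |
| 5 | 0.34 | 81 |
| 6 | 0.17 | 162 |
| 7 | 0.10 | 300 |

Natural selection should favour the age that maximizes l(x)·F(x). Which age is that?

7

Expected offspring if breeding at age x = l(x) × F(x):
  age 3: 0.73 × 38 = 27.740
  age 4: 0.50 × 55 = 27.500
  age 5: 0.34 × 81 = 27.540
  age 6: 0.17 × 162 = 27.540
  age 7: 0.10 × 300 = 30.000
Maximum at age 7 (30.000).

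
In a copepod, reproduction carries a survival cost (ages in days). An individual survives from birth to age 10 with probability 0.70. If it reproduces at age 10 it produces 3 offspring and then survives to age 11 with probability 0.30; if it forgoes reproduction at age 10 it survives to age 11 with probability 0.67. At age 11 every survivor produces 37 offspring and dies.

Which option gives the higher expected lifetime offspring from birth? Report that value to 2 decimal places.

breed at age 10: R₀ = 0.70 × (3 + 0.30 × 37) = 0.70 × 14.1000 = 9.8700
delay to age 11: R₀ = 0.70 × (0.67 × 37) = 0.70 × 24.7900 = 17.3530
Higher: delay to age 11 (17.3530).

17.35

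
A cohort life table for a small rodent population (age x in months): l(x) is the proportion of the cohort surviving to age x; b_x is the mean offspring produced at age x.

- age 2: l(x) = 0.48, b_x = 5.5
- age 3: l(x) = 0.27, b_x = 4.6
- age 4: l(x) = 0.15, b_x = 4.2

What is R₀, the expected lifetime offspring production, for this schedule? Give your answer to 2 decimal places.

R₀ = Σ l(x) b_x:
  age 2: 0.48 × 5.5 = 2.6400
  age 3: 0.27 × 4.6 = 1.2420
  age 4: 0.15 × 4.2 = 0.6300
R₀ = 2.6400 + 1.2420 + 0.6300 = 4.5120

4.51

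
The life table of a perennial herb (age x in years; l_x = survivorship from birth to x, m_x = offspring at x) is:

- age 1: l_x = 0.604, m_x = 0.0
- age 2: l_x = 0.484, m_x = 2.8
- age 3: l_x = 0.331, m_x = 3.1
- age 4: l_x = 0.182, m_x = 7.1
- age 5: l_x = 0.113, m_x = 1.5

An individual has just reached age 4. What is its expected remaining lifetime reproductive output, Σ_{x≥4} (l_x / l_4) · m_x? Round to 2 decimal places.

l_4 = 0.182. Conditional survival from age 4 to x is l_x / l_4.
  x=4: (0.182/0.182) × 7.1 = 7.1000
  x=5: (0.113/0.182) × 1.5 = 0.9313
Sum = 7.1000 + 0.9313 = 8.0313

8.03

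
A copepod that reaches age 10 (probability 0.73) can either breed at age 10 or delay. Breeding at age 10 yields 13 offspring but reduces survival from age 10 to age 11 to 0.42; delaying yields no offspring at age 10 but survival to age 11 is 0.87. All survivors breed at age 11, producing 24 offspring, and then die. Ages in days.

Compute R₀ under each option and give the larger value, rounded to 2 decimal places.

breed at age 10: R₀ = 0.73 × (13 + 0.42 × 24) = 0.73 × 23.0800 = 16.8484
delay to age 11: R₀ = 0.73 × (0.87 × 24) = 0.73 × 20.8800 = 15.2424
Higher: breed at age 10 (16.8484).

16.85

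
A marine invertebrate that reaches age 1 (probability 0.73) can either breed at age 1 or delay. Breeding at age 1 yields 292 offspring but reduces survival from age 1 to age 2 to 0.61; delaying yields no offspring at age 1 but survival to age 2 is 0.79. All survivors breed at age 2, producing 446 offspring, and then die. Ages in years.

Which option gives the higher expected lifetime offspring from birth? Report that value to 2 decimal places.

411.76

breed at age 1: R₀ = 0.73 × (292 + 0.61 × 446) = 0.73 × 564.0600 = 411.7638
delay to age 2: R₀ = 0.73 × (0.79 × 446) = 0.73 × 352.3400 = 257.2082
Higher: breed at age 1 (411.7638).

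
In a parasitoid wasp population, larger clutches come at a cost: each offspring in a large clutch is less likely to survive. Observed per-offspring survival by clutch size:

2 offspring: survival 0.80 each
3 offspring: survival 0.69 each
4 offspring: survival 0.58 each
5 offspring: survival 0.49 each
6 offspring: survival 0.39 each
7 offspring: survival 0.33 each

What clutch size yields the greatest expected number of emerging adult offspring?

5

Expected emerging adult offspring = c × s(c):
  c=2: 2 × 0.80 = 1.600
  c=3: 3 × 0.69 = 2.070
  c=4: 4 × 0.58 = 2.320
  c=5: 5 × 0.49 = 2.450
  c=6: 6 × 0.39 = 2.340
  c=7: 7 × 0.33 = 2.310
Maximum at c = 5 (2.450 emerging adult offspring).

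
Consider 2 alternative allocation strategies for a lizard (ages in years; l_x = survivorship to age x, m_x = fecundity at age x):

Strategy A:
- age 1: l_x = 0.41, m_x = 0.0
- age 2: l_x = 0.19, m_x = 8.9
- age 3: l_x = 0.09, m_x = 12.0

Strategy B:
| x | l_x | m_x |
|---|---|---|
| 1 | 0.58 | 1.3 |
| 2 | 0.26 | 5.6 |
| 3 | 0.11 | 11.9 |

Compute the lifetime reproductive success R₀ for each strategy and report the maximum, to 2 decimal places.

3.52

Strategy A: R₀ = 0.41×0.0 + 0.19×8.9 + 0.09×12.0 = 2.7710
Strategy B: R₀ = 0.58×1.3 + 0.26×5.6 + 0.11×11.9 = 3.5190
Highest R₀: strategy B with 3.5190.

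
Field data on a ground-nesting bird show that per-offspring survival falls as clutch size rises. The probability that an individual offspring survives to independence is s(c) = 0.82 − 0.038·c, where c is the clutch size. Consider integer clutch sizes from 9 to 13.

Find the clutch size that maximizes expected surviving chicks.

11

Expected surviving chicks = c × s(c):
  c=9: 9 × 0.478 = 4.302
  c=10: 10 × 0.440 = 4.400
  c=11: 11 × 0.402 = 4.422
  c=12: 12 × 0.364 = 4.368
  c=13: 13 × 0.326 = 4.238
Maximum at c = 11 (4.422 surviving chicks).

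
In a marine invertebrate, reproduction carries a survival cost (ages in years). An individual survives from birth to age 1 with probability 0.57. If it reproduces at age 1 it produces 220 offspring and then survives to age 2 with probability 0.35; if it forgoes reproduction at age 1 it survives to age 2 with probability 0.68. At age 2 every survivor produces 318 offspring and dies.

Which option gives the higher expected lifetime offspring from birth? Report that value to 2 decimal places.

188.84

breed at age 1: R₀ = 0.57 × (220 + 0.35 × 318) = 0.57 × 331.3000 = 188.8410
delay to age 2: R₀ = 0.57 × (0.68 × 318) = 0.57 × 216.2400 = 123.2568
Higher: breed at age 1 (188.8410).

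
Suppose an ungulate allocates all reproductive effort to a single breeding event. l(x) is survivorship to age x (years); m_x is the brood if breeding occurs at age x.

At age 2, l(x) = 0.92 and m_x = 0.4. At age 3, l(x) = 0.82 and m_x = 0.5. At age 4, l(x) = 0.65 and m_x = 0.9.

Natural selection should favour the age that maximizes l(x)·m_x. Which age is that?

Expected offspring if breeding at age x = l(x) × m_x:
  age 2: 0.92 × 0.4 = 0.368
  age 3: 0.82 × 0.5 = 0.410
  age 4: 0.65 × 0.9 = 0.585
Maximum at age 4 (0.585).

4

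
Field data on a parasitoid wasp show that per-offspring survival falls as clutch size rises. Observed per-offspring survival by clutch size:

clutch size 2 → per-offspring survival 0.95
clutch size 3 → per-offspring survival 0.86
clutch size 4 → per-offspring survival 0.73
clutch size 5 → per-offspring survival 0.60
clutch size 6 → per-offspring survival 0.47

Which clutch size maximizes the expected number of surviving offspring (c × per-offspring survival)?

5

Expected surviving offspring = c × s(c):
  c=2: 2 × 0.95 = 1.900
  c=3: 3 × 0.86 = 2.580
  c=4: 4 × 0.73 = 2.920
  c=5: 5 × 0.60 = 3.000
  c=6: 6 × 0.47 = 2.820
Maximum at c = 5 (3.000 surviving offspring).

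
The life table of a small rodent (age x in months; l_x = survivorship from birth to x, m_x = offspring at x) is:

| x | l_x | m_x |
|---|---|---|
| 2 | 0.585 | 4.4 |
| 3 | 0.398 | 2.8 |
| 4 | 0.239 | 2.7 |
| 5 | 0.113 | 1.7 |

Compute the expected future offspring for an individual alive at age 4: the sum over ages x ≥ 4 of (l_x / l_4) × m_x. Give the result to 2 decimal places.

l_4 = 0.239. Conditional survival from age 4 to x is l_x / l_4.
  x=4: (0.239/0.239) × 2.7 = 2.7000
  x=5: (0.113/0.239) × 1.7 = 0.8038
Sum = 2.7000 + 0.8038 = 3.5038

3.50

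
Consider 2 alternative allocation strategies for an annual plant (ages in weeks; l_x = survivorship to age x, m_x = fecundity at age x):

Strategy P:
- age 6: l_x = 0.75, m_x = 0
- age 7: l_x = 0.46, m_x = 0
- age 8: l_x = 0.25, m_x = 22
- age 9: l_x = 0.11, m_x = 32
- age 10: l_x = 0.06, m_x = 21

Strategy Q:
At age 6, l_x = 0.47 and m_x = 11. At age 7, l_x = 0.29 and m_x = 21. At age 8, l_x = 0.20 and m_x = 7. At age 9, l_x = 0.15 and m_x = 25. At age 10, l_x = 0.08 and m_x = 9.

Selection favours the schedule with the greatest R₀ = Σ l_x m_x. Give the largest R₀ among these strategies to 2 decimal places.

17.13

Strategy P: R₀ = 0.75×0 + 0.46×0 + 0.25×22 + 0.11×32 + 0.06×21 = 10.2800
Strategy Q: R₀ = 0.47×11 + 0.29×21 + 0.20×7 + 0.15×25 + 0.08×9 = 17.1300
Highest R₀: strategy Q with 17.1300.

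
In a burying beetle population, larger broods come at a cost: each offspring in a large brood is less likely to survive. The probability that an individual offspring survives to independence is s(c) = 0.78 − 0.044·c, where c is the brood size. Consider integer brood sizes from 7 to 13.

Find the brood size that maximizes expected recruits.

9

Expected recruits = c × s(c):
  c=7: 7 × 0.472 = 3.304
  c=8: 8 × 0.428 = 3.424
  c=9: 9 × 0.384 = 3.456
  c=10: 10 × 0.340 = 3.400
  c=11: 11 × 0.296 = 3.256
  c=12: 12 × 0.252 = 3.024
  c=13: 13 × 0.208 = 2.704
Maximum at c = 9 (3.456 recruits).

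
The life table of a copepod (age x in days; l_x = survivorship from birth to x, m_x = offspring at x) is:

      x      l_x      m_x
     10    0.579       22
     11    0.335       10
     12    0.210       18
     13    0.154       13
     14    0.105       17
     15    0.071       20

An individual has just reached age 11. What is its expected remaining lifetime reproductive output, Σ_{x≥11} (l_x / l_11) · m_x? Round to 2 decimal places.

l_11 = 0.335. Conditional survival from age 11 to x is l_x / l_11.
  x=11: (0.335/0.335) × 10 = 10.0000
  x=12: (0.210/0.335) × 18 = 11.2836
  x=13: (0.154/0.335) × 13 = 5.9761
  x=14: (0.105/0.335) × 17 = 5.3284
  x=15: (0.071/0.335) × 20 = 4.2388
Sum = 10.0000 + 11.2836 + 5.9761 + 5.3284 + 4.2388 = 36.8269

36.83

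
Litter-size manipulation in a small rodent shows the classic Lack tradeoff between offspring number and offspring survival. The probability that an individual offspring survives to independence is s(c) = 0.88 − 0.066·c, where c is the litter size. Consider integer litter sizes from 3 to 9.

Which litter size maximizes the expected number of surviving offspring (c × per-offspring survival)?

Expected surviving offspring = c × s(c):
  c=3: 3 × 0.682 = 2.046
  c=4: 4 × 0.616 = 2.464
  c=5: 5 × 0.550 = 2.750
  c=6: 6 × 0.484 = 2.904
  c=7: 7 × 0.418 = 2.926
  c=8: 8 × 0.352 = 2.816
  c=9: 9 × 0.286 = 2.574
Maximum at c = 7 (2.926 surviving offspring).

7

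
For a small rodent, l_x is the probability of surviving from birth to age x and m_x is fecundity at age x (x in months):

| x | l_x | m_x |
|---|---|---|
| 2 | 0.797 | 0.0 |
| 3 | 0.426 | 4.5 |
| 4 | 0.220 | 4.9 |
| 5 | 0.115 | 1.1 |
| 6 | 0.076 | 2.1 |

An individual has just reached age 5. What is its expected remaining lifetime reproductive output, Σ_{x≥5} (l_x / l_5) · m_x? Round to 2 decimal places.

l_5 = 0.115. Conditional survival from age 5 to x is l_x / l_5.
  x=5: (0.115/0.115) × 1.1 = 1.1000
  x=6: (0.076/0.115) × 2.1 = 1.3878
Sum = 1.1000 + 1.3878 = 2.4878

2.49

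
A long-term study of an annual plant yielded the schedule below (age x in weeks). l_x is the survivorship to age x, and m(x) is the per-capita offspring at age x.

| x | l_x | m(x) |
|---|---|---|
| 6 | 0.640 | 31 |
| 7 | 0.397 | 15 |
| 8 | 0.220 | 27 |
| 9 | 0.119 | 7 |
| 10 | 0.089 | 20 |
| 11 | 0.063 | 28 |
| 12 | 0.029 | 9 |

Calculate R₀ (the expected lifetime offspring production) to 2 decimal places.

R₀ = Σ l_x m(x):
  age 6: 0.640 × 31 = 19.8400
  age 7: 0.397 × 15 = 5.9550
  age 8: 0.220 × 27 = 5.9400
  age 9: 0.119 × 7 = 0.8330
  age 10: 0.089 × 20 = 1.7800
  age 11: 0.063 × 28 = 1.7640
  age 12: 0.029 × 9 = 0.2610
R₀ = 19.8400 + 5.9550 + 5.9400 + 0.8330 + 1.7800 + 1.7640 + 0.2610 = 36.3730

36.37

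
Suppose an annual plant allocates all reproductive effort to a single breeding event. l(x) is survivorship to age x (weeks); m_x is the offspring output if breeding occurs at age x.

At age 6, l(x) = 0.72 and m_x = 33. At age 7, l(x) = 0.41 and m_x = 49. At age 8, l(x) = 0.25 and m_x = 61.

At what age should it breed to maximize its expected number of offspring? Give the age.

6

Expected offspring if breeding at age x = l(x) × m_x:
  age 6: 0.72 × 33 = 23.760
  age 7: 0.41 × 49 = 20.090
  age 8: 0.25 × 61 = 15.250
Maximum at age 6 (23.760).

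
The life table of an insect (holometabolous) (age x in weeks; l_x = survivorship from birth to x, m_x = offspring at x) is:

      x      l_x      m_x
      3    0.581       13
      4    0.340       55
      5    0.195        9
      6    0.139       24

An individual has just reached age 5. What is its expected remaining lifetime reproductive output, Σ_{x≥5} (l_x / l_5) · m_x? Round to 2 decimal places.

l_5 = 0.195. Conditional survival from age 5 to x is l_x / l_5.
  x=5: (0.195/0.195) × 9 = 9.0000
  x=6: (0.139/0.195) × 24 = 17.1077
Sum = 9.0000 + 17.1077 = 26.1077

26.11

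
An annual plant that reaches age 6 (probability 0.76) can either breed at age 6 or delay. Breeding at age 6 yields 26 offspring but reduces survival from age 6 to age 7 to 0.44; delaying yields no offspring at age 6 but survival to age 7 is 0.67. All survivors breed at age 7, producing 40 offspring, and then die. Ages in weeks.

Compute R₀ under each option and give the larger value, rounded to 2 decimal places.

breed at age 6: R₀ = 0.76 × (26 + 0.44 × 40) = 0.76 × 43.6000 = 33.1360
delay to age 7: R₀ = 0.76 × (0.67 × 40) = 0.76 × 26.8000 = 20.3680
Higher: breed at age 6 (33.1360).

33.14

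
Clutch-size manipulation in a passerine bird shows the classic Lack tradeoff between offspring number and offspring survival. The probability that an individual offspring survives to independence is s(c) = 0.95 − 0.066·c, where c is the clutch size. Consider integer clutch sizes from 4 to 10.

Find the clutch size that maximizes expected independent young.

7

Expected independent young = c × s(c):
  c=4: 4 × 0.686 = 2.744
  c=5: 5 × 0.620 = 3.100
  c=6: 6 × 0.554 = 3.324
  c=7: 7 × 0.488 = 3.416
  c=8: 8 × 0.422 = 3.376
  c=9: 9 × 0.356 = 3.204
  c=10: 10 × 0.290 = 2.900
Maximum at c = 7 (3.416 independent young).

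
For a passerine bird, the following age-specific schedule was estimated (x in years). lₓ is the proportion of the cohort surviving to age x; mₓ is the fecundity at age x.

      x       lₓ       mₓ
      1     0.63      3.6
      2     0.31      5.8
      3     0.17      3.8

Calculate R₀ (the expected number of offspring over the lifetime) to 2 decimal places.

R₀ = Σ lₓ mₓ:
  age 1: 0.63 × 3.6 = 2.2680
  age 2: 0.31 × 5.8 = 1.7980
  age 3: 0.17 × 3.8 = 0.6460
R₀ = 2.2680 + 1.7980 + 0.6460 = 4.7120

4.71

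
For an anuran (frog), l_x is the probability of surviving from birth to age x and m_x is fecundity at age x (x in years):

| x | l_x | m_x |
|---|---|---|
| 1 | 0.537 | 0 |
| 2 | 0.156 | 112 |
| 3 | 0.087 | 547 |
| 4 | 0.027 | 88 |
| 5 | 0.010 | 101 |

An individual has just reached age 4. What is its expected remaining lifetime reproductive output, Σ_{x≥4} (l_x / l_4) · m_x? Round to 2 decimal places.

l_4 = 0.027. Conditional survival from age 4 to x is l_x / l_4.
  x=4: (0.027/0.027) × 88 = 88.0000
  x=5: (0.010/0.027) × 101 = 37.4074
Sum = 88.0000 + 37.4074 = 125.4074

125.41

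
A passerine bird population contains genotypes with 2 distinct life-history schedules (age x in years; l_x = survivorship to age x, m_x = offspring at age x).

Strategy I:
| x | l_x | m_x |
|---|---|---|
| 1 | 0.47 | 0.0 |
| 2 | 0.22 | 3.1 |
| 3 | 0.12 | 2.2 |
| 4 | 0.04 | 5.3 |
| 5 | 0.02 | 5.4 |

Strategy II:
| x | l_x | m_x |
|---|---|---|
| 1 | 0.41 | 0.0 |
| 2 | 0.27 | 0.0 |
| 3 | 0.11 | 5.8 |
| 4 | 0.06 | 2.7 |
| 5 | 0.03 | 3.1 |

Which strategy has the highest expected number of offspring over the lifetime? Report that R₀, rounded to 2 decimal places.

Strategy I: R₀ = 0.47×0.0 + 0.22×3.1 + 0.12×2.2 + 0.04×5.3 + 0.02×5.4 = 1.2660
Strategy II: R₀ = 0.41×0.0 + 0.27×0.0 + 0.11×5.8 + 0.06×2.7 + 0.03×3.1 = 0.8930
Highest R₀: strategy I with 1.2660.

1.27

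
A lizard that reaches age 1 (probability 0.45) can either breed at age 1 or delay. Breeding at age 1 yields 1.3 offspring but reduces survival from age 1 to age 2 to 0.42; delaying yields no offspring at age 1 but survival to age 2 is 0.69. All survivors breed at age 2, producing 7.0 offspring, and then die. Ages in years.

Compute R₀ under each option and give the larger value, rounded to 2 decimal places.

breed at age 1: R₀ = 0.45 × (1.3 + 0.42 × 7.0) = 0.45 × 4.2400 = 1.9080
delay to age 2: R₀ = 0.45 × (0.69 × 7.0) = 0.45 × 4.8300 = 2.1735
Higher: delay to age 2 (2.1735).

2.17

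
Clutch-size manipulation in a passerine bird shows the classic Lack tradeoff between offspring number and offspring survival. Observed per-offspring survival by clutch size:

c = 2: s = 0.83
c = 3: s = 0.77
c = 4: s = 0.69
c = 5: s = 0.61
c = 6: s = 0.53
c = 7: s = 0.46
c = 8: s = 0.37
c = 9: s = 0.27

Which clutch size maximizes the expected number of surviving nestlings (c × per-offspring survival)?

7

Expected surviving nestlings = c × s(c):
  c=2: 2 × 0.83 = 1.660
  c=3: 3 × 0.77 = 2.310
  c=4: 4 × 0.69 = 2.760
  c=5: 5 × 0.61 = 3.050
  c=6: 6 × 0.53 = 3.180
  c=7: 7 × 0.46 = 3.220
  c=8: 8 × 0.37 = 2.960
  c=9: 9 × 0.27 = 2.430
Maximum at c = 7 (3.220 surviving nestlings).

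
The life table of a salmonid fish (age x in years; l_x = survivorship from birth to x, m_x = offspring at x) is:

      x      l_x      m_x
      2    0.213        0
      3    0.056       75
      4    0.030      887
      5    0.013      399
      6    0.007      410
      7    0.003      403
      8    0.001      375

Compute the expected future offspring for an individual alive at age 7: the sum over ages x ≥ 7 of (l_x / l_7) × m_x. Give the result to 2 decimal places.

l_7 = 0.003. Conditional survival from age 7 to x is l_x / l_7.
  x=7: (0.003/0.003) × 403 = 403.0000
  x=8: (0.001/0.003) × 375 = 125.0000
Sum = 403.0000 + 125.0000 = 528.0000

528.00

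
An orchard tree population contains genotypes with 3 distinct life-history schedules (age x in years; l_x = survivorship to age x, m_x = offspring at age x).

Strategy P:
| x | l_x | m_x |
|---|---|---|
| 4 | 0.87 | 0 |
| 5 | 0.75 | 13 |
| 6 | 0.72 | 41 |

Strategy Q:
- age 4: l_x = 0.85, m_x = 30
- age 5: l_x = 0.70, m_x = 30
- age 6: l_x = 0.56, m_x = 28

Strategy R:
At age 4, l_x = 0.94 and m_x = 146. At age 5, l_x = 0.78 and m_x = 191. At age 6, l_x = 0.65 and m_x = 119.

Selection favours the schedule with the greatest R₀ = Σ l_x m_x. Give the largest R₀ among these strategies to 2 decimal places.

Strategy P: R₀ = 0.87×0 + 0.75×13 + 0.72×41 = 39.2700
Strategy Q: R₀ = 0.85×30 + 0.70×30 + 0.56×28 = 62.1800
Strategy R: R₀ = 0.94×146 + 0.78×191 + 0.65×119 = 363.5700
Highest R₀: strategy R with 363.5700.

363.57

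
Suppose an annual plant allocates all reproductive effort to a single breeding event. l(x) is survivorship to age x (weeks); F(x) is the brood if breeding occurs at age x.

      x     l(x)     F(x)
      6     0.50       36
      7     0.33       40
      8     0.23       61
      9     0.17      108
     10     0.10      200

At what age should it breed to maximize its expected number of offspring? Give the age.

Expected offspring if breeding at age x = l(x) × F(x):
  age 6: 0.50 × 36 = 18.000
  age 7: 0.33 × 40 = 13.200
  age 8: 0.23 × 61 = 14.030
  age 9: 0.17 × 108 = 18.360
  age 10: 0.10 × 200 = 20.000
Maximum at age 10 (20.000).

10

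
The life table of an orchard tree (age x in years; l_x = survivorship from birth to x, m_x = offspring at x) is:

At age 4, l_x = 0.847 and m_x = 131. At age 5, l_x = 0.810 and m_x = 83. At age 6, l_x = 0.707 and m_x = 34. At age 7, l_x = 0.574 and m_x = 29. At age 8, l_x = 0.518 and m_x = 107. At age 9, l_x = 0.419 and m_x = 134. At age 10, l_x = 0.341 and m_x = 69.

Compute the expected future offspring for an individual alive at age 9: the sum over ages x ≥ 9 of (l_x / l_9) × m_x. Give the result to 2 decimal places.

190.16

l_9 = 0.419. Conditional survival from age 9 to x is l_x / l_9.
  x=9: (0.419/0.419) × 134 = 134.0000
  x=10: (0.341/0.419) × 69 = 56.1551
Sum = 134.0000 + 56.1551 = 190.1551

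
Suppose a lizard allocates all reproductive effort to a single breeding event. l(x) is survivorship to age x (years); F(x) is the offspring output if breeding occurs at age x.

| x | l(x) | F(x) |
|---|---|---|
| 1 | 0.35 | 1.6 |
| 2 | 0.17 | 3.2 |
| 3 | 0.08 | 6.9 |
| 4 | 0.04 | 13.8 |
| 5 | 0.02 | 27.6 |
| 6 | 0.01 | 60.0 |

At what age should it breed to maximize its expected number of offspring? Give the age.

Expected offspring if breeding at age x = l(x) × F(x):
  age 1: 0.35 × 1.6 = 0.560
  age 2: 0.17 × 3.2 = 0.544
  age 3: 0.08 × 6.9 = 0.552
  age 4: 0.04 × 13.8 = 0.552
  age 5: 0.02 × 27.6 = 0.552
  age 6: 0.01 × 60.0 = 0.600
Maximum at age 6 (0.600).

6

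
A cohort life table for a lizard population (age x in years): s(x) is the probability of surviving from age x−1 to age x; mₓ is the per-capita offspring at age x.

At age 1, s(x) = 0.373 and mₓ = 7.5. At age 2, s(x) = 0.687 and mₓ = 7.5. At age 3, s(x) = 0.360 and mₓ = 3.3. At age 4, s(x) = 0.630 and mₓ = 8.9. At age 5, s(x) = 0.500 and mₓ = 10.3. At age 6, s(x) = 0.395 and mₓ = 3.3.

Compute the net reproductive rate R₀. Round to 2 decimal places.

5.88

Survivorship from birth: l_x = s_1·s_2·…·s_x.
  l_1 = 0.37300
  l_2 = 0.25625
  l_3 = 0.09225
  l_4 = 0.05812
  l_5 = 0.02906
  l_6 = 0.01148
R₀ = Σ l_x mₓ:
  age 1: 0.37300 × 7.5 = 2.7975
  age 2: 0.25625 × 7.5 = 1.9219
  age 3: 0.09225 × 3.3 = 0.3044
  age 4: 0.05812 × 8.9 = 0.5173
  age 5: 0.02906 × 10.3 = 0.2993
  age 6: 0.01148 × 3.3 = 0.0379
R₀ = 2.7975 + 1.9219 + 0.3044 + 0.5173 + 0.2993 + 0.0379 = 5.8783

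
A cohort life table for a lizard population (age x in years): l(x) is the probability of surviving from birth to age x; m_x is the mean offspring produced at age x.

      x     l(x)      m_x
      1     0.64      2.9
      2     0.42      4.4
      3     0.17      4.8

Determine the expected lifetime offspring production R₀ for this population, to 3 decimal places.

R₀ = Σ l(x) m_x:
  age 1: 0.64 × 2.9 = 1.8560
  age 2: 0.42 × 4.4 = 1.8480
  age 3: 0.17 × 4.8 = 0.8160
R₀ = 1.8560 + 1.8480 + 0.8160 = 4.5200

4.520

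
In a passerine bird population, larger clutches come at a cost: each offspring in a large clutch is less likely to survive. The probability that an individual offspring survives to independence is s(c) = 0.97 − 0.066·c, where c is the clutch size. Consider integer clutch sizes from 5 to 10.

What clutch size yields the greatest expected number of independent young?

Expected independent young = c × s(c):
  c=5: 5 × 0.640 = 3.200
  c=6: 6 × 0.574 = 3.444
  c=7: 7 × 0.508 = 3.556
  c=8: 8 × 0.442 = 3.536
  c=9: 9 × 0.376 = 3.384
  c=10: 10 × 0.310 = 3.100
Maximum at c = 7 (3.556 independent young).

7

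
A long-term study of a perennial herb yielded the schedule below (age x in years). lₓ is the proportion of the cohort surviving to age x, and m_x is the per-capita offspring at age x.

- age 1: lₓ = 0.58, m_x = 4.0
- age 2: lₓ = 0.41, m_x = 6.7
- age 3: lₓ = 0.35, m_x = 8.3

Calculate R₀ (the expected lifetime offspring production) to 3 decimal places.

7.972

R₀ = Σ lₓ m_x:
  age 1: 0.58 × 4.0 = 2.3200
  age 2: 0.41 × 6.7 = 2.7470
  age 3: 0.35 × 8.3 = 2.9050
R₀ = 2.3200 + 2.7470 + 2.9050 = 7.9720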